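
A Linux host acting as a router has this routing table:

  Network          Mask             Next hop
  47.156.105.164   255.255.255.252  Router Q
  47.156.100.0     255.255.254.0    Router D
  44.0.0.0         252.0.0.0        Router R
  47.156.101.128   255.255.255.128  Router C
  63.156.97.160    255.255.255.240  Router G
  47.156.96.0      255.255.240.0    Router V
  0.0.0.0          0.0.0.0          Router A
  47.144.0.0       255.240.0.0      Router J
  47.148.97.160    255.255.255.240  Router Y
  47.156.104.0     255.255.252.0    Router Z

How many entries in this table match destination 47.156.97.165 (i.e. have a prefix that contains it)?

4

Prefixes containing 47.156.97.165:
  0.0.0.0/0 (default, matches everything)
  44.0.0.0/6 (44.0.0.0 - 47.255.255.255)
  47.144.0.0/12 (47.144.0.0 - 47.159.255.255)
  47.156.96.0/20 (47.156.96.0 - 47.156.111.255)
Total matching entries: 4.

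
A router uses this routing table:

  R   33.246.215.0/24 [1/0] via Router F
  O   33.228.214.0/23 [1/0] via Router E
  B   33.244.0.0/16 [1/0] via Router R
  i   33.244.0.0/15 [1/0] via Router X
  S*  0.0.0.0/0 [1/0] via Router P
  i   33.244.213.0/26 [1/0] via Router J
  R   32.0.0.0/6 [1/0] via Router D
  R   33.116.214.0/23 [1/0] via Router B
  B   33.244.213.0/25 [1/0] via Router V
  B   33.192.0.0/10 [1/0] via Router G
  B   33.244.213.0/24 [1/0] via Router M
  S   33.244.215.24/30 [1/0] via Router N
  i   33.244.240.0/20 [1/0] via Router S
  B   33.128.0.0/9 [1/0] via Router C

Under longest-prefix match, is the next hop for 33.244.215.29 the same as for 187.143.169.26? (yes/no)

33.244.215.29: longest match 33.244.0.0/16 -> Router R
187.143.169.26: longest match 0.0.0.0/0 -> Router P

no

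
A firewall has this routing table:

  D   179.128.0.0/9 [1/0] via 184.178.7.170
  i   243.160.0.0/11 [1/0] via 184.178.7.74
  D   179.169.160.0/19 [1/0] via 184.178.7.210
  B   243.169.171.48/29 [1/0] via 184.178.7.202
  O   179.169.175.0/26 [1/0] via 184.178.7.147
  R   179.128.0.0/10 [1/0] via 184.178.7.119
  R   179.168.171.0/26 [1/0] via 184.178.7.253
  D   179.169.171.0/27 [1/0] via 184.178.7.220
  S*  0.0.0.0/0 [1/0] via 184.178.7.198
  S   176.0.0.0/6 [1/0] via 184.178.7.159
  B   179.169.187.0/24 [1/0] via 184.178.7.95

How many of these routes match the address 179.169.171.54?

Prefixes containing 179.169.171.54:
  0.0.0.0/0 (default, matches everything)
  176.0.0.0/6 (176.0.0.0 - 179.255.255.255)
  179.128.0.0/9 (179.128.0.0 - 179.255.255.255)
  179.128.0.0/10 (179.128.0.0 - 179.191.255.255)
  179.169.160.0/19 (179.169.160.0 - 179.169.191.255)
Total matching entries: 5.

5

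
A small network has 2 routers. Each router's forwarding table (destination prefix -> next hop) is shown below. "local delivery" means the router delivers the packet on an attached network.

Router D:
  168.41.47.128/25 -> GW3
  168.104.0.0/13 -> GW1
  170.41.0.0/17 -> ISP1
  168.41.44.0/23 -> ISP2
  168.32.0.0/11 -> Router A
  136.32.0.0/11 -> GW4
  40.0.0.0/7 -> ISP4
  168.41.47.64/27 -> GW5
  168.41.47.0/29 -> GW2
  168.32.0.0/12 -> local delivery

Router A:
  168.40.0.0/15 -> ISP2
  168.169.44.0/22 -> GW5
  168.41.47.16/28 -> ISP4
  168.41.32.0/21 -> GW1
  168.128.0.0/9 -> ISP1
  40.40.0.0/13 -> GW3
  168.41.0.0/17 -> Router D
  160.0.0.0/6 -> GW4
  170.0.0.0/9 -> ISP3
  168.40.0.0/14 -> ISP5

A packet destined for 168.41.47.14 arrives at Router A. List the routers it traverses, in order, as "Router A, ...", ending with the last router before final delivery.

Router A, Router D

At Router A: longest match for 168.41.47.14 is 168.41.0.0/17 -> Router D
At Router D: longest match for 168.41.47.14 is 168.32.0.0/12 -> local delivery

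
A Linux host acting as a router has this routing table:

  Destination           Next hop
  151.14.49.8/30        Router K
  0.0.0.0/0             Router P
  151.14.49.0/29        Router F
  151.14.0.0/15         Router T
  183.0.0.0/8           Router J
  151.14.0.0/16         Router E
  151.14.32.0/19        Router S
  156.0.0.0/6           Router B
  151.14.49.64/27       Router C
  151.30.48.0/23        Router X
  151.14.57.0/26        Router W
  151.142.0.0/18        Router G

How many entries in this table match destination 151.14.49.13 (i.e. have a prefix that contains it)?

4

Prefixes containing 151.14.49.13:
  0.0.0.0/0 (default, matches everything)
  151.14.0.0/15 (151.14.0.0 - 151.15.255.255)
  151.14.0.0/16 (151.14.0.0 - 151.14.255.255)
  151.14.32.0/19 (151.14.32.0 - 151.14.63.255)
Total matching entries: 4.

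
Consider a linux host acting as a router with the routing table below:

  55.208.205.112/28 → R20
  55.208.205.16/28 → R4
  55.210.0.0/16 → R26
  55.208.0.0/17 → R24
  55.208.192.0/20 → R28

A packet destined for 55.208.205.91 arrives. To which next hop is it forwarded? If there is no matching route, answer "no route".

R28

Routes whose prefix contains 55.208.205.91:
  55.208.192.0/20 (55.208.192.0 - 55.208.207.255) -> R28
More-specific entries that do NOT match:
  55.208.205.112/28 (55.208.205.112 - 55.208.205.127) does not contain 55.208.205.91
  55.208.205.16/28 (55.208.205.16 - 55.208.205.31) does not contain 55.208.205.91
Longest matching prefix is /20 -> next hop R28.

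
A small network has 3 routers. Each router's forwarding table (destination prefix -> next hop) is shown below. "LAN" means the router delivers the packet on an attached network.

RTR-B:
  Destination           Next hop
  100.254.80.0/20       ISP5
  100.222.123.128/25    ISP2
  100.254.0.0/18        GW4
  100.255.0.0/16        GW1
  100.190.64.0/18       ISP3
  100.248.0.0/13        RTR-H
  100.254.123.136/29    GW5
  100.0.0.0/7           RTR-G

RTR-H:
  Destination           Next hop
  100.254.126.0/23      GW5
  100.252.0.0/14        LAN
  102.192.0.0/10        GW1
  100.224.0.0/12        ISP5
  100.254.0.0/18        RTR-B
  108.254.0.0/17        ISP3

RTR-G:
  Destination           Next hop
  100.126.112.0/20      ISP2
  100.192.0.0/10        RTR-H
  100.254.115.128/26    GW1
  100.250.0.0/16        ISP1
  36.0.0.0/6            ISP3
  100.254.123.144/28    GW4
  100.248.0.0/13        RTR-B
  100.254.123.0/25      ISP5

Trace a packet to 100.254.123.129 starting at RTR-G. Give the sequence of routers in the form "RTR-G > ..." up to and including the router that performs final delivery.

RTR-G > RTR-B > RTR-H

At RTR-G: longest match for 100.254.123.129 is 100.248.0.0/13 -> RTR-B
At RTR-B: longest match for 100.254.123.129 is 100.248.0.0/13 -> RTR-H
At RTR-H: longest match for 100.254.123.129 is 100.252.0.0/14 -> LAN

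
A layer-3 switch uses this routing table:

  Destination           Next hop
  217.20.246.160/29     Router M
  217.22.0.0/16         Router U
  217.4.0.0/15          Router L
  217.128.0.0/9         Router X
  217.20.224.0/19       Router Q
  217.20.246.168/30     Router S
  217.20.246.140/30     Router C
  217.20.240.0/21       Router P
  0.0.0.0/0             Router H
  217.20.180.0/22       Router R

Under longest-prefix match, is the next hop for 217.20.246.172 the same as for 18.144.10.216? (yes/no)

217.20.246.172: longest match 217.20.240.0/21 -> Router P
18.144.10.216: longest match 0.0.0.0/0 -> Router H

no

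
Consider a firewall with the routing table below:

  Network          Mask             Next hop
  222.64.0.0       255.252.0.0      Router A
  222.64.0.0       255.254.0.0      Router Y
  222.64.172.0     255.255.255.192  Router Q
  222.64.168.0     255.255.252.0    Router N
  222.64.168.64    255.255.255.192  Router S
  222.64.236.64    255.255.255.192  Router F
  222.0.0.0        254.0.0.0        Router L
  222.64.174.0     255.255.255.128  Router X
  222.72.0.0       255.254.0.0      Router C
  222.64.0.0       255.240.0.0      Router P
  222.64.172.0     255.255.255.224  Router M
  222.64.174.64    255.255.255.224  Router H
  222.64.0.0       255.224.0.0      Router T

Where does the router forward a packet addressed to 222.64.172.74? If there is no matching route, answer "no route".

Routes whose prefix contains 222.64.172.74:
  222.0.0.0/7 (222.0.0.0 - 223.255.255.255) -> Router L
  222.64.0.0/11 (222.64.0.0 - 222.95.255.255) -> Router T
  222.64.0.0/12 (222.64.0.0 - 222.79.255.255) -> Router P
  222.64.0.0/14 (222.64.0.0 - 222.67.255.255) -> Router A
  222.64.0.0/15 (222.64.0.0 - 222.65.255.255) -> Router Y
More-specific entries that do NOT match:
  222.64.172.0/27 (222.64.172.0 - 222.64.172.31) does not contain 222.64.172.74
  222.64.174.64/27 (222.64.174.64 - 222.64.174.95) does not contain 222.64.172.74
  222.64.172.0/26 (222.64.172.0 - 222.64.172.63) does not contain 222.64.172.74
  222.64.168.64/26 (222.64.168.64 - 222.64.168.127) does not contain 222.64.172.74
  222.64.236.64/26 (222.64.236.64 - 222.64.236.127) does not contain 222.64.172.74
  222.64.174.0/25 (222.64.174.0 - 222.64.174.127) does not contain 222.64.172.74
  222.64.168.0/22 (222.64.168.0 - 222.64.171.255) does not contain 222.64.172.74
Longest matching prefix is /15 -> next hop Router Y.

Router Y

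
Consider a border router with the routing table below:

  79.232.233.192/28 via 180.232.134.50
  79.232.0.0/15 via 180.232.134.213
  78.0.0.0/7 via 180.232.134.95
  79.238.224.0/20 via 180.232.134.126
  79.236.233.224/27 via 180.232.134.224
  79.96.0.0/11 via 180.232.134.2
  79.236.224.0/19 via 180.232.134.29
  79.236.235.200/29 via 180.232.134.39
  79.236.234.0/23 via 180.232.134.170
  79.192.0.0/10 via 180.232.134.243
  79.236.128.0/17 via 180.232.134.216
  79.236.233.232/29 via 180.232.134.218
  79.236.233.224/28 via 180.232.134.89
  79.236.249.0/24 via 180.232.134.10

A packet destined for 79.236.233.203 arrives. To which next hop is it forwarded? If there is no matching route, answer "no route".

180.232.134.29

Routes whose prefix contains 79.236.233.203:
  78.0.0.0/7 (78.0.0.0 - 79.255.255.255) -> 180.232.134.95
  79.192.0.0/10 (79.192.0.0 - 79.255.255.255) -> 180.232.134.243
  79.236.128.0/17 (79.236.128.0 - 79.236.255.255) -> 180.232.134.216
  79.236.224.0/19 (79.236.224.0 - 79.236.255.255) -> 180.232.134.29
More-specific entries that do NOT match:
  79.236.235.200/29 (79.236.235.200 - 79.236.235.207) does not contain 79.236.233.203
  79.236.233.232/29 (79.236.233.232 - 79.236.233.239) does not contain 79.236.233.203
  79.232.233.192/28 (79.232.233.192 - 79.232.233.207) does not contain 79.236.233.203
  79.236.233.224/28 (79.236.233.224 - 79.236.233.239) does not contain 79.236.233.203
  79.236.233.224/27 (79.236.233.224 - 79.236.233.255) does not contain 79.236.233.203
  79.236.249.0/24 (79.236.249.0 - 79.236.249.255) does not contain 79.236.233.203
  79.236.234.0/23 (79.236.234.0 - 79.236.235.255) does not contain 79.236.233.203
  79.238.224.0/20 (79.238.224.0 - 79.238.239.255) does not contain 79.236.233.203
Longest matching prefix is /19 -> next hop 180.232.134.29.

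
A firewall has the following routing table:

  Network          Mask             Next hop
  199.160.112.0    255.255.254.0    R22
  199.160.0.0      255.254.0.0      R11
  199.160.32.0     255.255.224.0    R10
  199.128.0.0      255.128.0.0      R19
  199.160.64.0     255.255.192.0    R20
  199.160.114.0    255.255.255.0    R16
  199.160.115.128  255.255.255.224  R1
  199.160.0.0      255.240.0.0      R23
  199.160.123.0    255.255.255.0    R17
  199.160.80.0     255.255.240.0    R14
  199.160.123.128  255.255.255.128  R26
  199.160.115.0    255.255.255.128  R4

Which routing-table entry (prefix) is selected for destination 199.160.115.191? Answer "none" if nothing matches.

Entries matching 199.160.115.191:
  199.128.0.0/9 (199.128.0.0 - 199.255.255.255)
  199.160.0.0/12 (199.160.0.0 - 199.175.255.255)
  199.160.0.0/15 (199.160.0.0 - 199.161.255.255)
  199.160.64.0/18 (199.160.64.0 - 199.160.127.255)
Most specific is 199.160.64.0/18.

199.160.64.0/18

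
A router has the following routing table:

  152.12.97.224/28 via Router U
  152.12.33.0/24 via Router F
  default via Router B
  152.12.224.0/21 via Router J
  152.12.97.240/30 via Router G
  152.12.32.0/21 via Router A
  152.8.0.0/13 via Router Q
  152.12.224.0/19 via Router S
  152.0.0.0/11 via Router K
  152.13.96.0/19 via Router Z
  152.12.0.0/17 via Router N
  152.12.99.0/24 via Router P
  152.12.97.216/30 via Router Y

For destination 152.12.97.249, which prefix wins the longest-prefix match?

152.12.0.0/17

Entries matching 152.12.97.249:
  0.0.0.0/0 (default, matches everything)
  152.0.0.0/11 (152.0.0.0 - 152.31.255.255)
  152.8.0.0/13 (152.8.0.0 - 152.15.255.255)
  152.12.0.0/17 (152.12.0.0 - 152.12.127.255)
Most specific is 152.12.0.0/17.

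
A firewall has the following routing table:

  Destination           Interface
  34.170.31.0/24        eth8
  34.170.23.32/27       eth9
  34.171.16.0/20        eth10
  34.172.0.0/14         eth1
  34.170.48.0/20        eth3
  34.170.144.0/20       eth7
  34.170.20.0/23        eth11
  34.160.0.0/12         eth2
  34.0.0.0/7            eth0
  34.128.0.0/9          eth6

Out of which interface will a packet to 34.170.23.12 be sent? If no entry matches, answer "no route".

Routes whose prefix contains 34.170.23.12:
  34.0.0.0/7 (34.0.0.0 - 35.255.255.255) -> eth0
  34.128.0.0/9 (34.128.0.0 - 34.255.255.255) -> eth6
  34.160.0.0/12 (34.160.0.0 - 34.175.255.255) -> eth2
More-specific entries that do NOT match:
  34.170.23.32/27 (34.170.23.32 - 34.170.23.63) does not contain 34.170.23.12
  34.170.31.0/24 (34.170.31.0 - 34.170.31.255) does not contain 34.170.23.12
  34.170.20.0/23 (34.170.20.0 - 34.170.21.255) does not contain 34.170.23.12
  34.171.16.0/20 (34.171.16.0 - 34.171.31.255) does not contain 34.170.23.12
  34.170.48.0/20 (34.170.48.0 - 34.170.63.255) does not contain 34.170.23.12
  34.170.144.0/20 (34.170.144.0 - 34.170.159.255) does not contain 34.170.23.12
  34.172.0.0/14 (34.172.0.0 - 34.175.255.255) does not contain 34.170.23.12
Longest matching prefix is /12 -> interface eth2.

eth2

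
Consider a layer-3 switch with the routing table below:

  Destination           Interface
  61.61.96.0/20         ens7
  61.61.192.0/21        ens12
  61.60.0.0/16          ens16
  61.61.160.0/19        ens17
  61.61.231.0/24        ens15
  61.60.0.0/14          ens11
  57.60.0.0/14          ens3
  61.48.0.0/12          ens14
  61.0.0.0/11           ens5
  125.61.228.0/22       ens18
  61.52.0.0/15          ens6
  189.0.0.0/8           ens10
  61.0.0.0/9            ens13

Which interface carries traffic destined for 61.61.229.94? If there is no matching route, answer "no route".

Routes whose prefix contains 61.61.229.94:
  61.0.0.0/9 (61.0.0.0 - 61.127.255.255) -> ens13
  61.48.0.0/12 (61.48.0.0 - 61.63.255.255) -> ens14
  61.60.0.0/14 (61.60.0.0 - 61.63.255.255) -> ens11
More-specific entries that do NOT match:
  61.61.231.0/24 (61.61.231.0 - 61.61.231.255) does not contain 61.61.229.94
  125.61.228.0/22 (125.61.228.0 - 125.61.231.255) does not contain 61.61.229.94
  61.61.192.0/21 (61.61.192.0 - 61.61.199.255) does not contain 61.61.229.94
  61.61.96.0/20 (61.61.96.0 - 61.61.111.255) does not contain 61.61.229.94
  61.61.160.0/19 (61.61.160.0 - 61.61.191.255) does not contain 61.61.229.94
  61.60.0.0/16 (61.60.0.0 - 61.60.255.255) does not contain 61.61.229.94
  61.52.0.0/15 (61.52.0.0 - 61.53.255.255) does not contain 61.61.229.94
Longest matching prefix is /14 -> interface ens11.

ens11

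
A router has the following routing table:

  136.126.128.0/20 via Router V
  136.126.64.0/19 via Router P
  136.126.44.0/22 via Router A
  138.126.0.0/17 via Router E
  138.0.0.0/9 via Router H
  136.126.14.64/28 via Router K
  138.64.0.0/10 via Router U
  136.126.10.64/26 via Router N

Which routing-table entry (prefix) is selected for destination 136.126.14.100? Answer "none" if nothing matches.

none

136.126.14.100 is outside every listed prefix and there is no default route.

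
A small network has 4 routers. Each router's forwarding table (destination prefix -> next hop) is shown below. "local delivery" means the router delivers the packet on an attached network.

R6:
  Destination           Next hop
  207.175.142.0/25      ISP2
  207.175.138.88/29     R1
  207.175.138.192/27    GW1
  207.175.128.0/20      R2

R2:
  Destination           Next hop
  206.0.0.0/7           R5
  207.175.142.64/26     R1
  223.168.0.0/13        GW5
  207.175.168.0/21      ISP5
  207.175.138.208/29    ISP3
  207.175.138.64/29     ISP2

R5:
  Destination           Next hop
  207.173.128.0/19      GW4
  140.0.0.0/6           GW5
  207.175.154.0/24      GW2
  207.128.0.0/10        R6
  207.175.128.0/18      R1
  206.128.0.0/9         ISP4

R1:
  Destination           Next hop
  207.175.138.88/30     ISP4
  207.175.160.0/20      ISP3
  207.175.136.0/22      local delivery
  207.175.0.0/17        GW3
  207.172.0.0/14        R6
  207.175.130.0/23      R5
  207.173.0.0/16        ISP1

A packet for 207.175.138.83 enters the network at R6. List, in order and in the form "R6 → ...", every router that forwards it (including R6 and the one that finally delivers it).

At R6: longest match for 207.175.138.83 is 207.175.128.0/20 -> R2
At R2: longest match for 207.175.138.83 is 206.0.0.0/7 -> R5
At R5: longest match for 207.175.138.83 is 207.175.128.0/18 -> R1
At R1: longest match for 207.175.138.83 is 207.175.136.0/22 -> local delivery

R6 → R2 → R5 → R1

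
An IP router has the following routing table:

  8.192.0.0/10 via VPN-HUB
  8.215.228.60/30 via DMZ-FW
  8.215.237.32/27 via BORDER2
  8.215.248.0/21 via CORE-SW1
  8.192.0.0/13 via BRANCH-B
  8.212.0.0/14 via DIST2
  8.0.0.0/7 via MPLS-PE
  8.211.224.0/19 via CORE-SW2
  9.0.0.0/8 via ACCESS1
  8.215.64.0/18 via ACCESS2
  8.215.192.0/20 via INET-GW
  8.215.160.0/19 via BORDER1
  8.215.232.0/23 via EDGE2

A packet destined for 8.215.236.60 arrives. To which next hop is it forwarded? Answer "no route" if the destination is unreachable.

Routes whose prefix contains 8.215.236.60:
  8.0.0.0/7 (8.0.0.0 - 9.255.255.255) -> MPLS-PE
  8.192.0.0/10 (8.192.0.0 - 8.255.255.255) -> VPN-HUB
  8.212.0.0/14 (8.212.0.0 - 8.215.255.255) -> DIST2
More-specific entries that do NOT match:
  8.215.228.60/30 (8.215.228.60 - 8.215.228.63) does not contain 8.215.236.60
  8.215.237.32/27 (8.215.237.32 - 8.215.237.63) does not contain 8.215.236.60
  8.215.232.0/23 (8.215.232.0 - 8.215.233.255) does not contain 8.215.236.60
  8.215.248.0/21 (8.215.248.0 - 8.215.255.255) does not contain 8.215.236.60
  8.215.192.0/20 (8.215.192.0 - 8.215.207.255) does not contain 8.215.236.60
  8.211.224.0/19 (8.211.224.0 - 8.211.255.255) does not contain 8.215.236.60
  8.215.160.0/19 (8.215.160.0 - 8.215.191.255) does not contain 8.215.236.60
  8.215.64.0/18 (8.215.64.0 - 8.215.127.255) does not contain 8.215.236.60
Longest matching prefix is /14 -> next hop DIST2.

DIST2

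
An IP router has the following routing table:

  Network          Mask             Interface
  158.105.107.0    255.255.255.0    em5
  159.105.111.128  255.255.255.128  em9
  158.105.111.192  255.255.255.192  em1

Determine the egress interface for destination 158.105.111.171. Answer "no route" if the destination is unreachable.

No entry's prefix contains 158.105.111.171; there is no default route.

no route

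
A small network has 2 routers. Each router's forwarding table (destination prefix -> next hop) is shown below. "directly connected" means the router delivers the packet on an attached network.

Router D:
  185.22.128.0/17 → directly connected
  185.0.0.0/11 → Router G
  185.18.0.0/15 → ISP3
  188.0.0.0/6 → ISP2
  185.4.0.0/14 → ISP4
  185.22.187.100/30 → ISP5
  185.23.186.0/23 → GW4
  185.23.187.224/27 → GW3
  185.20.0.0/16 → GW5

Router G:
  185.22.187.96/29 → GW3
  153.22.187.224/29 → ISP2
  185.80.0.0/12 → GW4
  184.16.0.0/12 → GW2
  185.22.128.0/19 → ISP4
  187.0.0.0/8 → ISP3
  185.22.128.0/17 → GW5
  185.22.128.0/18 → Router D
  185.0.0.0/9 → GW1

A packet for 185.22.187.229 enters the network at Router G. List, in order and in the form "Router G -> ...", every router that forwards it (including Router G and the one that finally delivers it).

Router G -> Router D

At Router G: longest match for 185.22.187.229 is 185.22.128.0/18 -> Router D
At Router D: longest match for 185.22.187.229 is 185.22.128.0/17 -> directly connected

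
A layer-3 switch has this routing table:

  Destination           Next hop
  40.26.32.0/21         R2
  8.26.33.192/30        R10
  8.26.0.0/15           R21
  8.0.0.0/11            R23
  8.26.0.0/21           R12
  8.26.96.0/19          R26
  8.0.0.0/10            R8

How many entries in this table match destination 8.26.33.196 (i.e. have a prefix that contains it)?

3

Prefixes containing 8.26.33.196:
  8.0.0.0/10 (8.0.0.0 - 8.63.255.255)
  8.0.0.0/11 (8.0.0.0 - 8.31.255.255)
  8.26.0.0/15 (8.26.0.0 - 8.27.255.255)
Total matching entries: 3.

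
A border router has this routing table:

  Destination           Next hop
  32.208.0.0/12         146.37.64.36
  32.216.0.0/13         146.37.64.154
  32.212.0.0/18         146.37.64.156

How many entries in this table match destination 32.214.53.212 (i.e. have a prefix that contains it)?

Prefixes containing 32.214.53.212:
  32.208.0.0/12 (32.208.0.0 - 32.223.255.255)
Total matching entries: 1.

1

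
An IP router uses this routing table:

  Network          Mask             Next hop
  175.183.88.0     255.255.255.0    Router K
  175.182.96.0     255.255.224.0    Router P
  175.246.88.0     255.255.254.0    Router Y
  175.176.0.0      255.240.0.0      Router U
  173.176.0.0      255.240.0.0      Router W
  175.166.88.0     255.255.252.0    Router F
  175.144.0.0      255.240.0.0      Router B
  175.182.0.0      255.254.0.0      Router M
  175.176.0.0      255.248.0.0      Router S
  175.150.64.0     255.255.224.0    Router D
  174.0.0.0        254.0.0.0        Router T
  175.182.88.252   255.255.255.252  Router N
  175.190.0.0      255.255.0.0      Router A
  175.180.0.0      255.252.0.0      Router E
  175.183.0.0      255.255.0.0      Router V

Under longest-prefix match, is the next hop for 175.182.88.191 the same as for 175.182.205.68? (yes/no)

yes

175.182.88.191: longest match 175.182.0.0/15 -> Router M
175.182.205.68: longest match 175.182.0.0/15 -> Router M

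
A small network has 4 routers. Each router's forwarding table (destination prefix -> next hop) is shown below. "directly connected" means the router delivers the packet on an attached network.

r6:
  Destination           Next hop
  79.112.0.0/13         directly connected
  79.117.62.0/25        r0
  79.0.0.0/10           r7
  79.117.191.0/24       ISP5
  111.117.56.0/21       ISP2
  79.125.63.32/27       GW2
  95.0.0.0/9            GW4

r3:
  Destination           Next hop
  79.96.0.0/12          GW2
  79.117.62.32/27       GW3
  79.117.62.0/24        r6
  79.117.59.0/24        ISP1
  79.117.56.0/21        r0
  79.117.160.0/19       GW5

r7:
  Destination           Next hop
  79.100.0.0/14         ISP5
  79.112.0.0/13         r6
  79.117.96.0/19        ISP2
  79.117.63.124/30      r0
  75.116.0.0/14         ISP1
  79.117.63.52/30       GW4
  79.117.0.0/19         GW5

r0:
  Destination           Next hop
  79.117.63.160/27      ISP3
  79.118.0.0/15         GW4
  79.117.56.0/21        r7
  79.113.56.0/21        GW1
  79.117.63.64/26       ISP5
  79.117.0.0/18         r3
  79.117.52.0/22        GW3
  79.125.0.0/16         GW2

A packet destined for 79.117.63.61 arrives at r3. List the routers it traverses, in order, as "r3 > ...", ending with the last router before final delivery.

r3 > r0 > r7 > r6

At r3: longest match for 79.117.63.61 is 79.117.56.0/21 -> r0
At r0: longest match for 79.117.63.61 is 79.117.56.0/21 -> r7
At r7: longest match for 79.117.63.61 is 79.112.0.0/13 -> r6
At r6: longest match for 79.117.63.61 is 79.112.0.0/13 -> directly connected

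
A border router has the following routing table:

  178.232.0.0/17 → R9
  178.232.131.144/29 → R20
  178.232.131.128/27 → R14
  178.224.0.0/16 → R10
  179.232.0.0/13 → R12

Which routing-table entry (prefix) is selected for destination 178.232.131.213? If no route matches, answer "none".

none

178.232.131.213 is outside every listed prefix and there is no default route.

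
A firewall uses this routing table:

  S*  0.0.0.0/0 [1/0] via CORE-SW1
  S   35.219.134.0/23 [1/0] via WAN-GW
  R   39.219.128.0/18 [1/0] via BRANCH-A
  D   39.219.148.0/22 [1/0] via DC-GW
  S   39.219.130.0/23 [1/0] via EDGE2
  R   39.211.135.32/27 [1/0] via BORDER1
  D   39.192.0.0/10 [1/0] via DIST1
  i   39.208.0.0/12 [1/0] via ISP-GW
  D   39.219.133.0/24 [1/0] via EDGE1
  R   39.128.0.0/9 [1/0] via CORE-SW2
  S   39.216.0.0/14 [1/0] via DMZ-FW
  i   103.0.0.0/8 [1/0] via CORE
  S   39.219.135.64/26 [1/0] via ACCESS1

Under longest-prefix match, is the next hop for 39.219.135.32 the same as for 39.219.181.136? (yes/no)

39.219.135.32: longest match 39.219.128.0/18 -> BRANCH-A
39.219.181.136: longest match 39.219.128.0/18 -> BRANCH-A

yes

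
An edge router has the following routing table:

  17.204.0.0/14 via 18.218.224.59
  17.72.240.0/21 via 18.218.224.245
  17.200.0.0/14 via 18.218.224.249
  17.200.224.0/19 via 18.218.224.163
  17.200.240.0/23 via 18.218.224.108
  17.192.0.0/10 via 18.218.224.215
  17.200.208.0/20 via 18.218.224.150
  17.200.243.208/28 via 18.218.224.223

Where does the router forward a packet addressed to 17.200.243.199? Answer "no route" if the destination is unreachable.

18.218.224.163

Routes whose prefix contains 17.200.243.199:
  17.192.0.0/10 (17.192.0.0 - 17.255.255.255) -> 18.218.224.215
  17.200.0.0/14 (17.200.0.0 - 17.203.255.255) -> 18.218.224.249
  17.200.224.0/19 (17.200.224.0 - 17.200.255.255) -> 18.218.224.163
More-specific entries that do NOT match:
  17.200.243.208/28 (17.200.243.208 - 17.200.243.223) does not contain 17.200.243.199
  17.200.240.0/23 (17.200.240.0 - 17.200.241.255) does not contain 17.200.243.199
  17.72.240.0/21 (17.72.240.0 - 17.72.247.255) does not contain 17.200.243.199
  17.200.208.0/20 (17.200.208.0 - 17.200.223.255) does not contain 17.200.243.199
Longest matching prefix is /19 -> next hop 18.218.224.163.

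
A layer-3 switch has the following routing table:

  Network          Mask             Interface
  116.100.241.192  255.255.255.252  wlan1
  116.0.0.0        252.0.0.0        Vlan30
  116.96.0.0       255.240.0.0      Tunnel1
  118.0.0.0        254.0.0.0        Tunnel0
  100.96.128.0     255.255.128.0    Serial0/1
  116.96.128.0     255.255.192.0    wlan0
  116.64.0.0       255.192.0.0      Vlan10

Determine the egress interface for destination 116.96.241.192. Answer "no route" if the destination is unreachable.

Tunnel1

Routes whose prefix contains 116.96.241.192:
  116.0.0.0/6 (116.0.0.0 - 119.255.255.255) -> Vlan30
  116.64.0.0/10 (116.64.0.0 - 116.127.255.255) -> Vlan10
  116.96.0.0/12 (116.96.0.0 - 116.111.255.255) -> Tunnel1
More-specific entries that do NOT match:
  116.100.241.192/30 (116.100.241.192 - 116.100.241.195) does not contain 116.96.241.192
  116.96.128.0/18 (116.96.128.0 - 116.96.191.255) does not contain 116.96.241.192
  100.96.128.0/17 (100.96.128.0 - 100.96.255.255) does not contain 116.96.241.192
Longest matching prefix is /12 -> interface Tunnel1.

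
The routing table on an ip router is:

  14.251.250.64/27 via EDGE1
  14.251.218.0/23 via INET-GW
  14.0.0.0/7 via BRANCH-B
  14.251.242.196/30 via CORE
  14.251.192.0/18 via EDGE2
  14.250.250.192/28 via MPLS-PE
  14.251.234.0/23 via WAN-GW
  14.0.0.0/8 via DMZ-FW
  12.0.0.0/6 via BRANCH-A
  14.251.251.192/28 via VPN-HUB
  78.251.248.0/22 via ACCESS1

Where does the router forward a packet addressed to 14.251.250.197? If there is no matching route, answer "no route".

EDGE2

Routes whose prefix contains 14.251.250.197:
  12.0.0.0/6 (12.0.0.0 - 15.255.255.255) -> BRANCH-A
  14.0.0.0/7 (14.0.0.0 - 15.255.255.255) -> BRANCH-B
  14.0.0.0/8 (14.0.0.0 - 14.255.255.255) -> DMZ-FW
  14.251.192.0/18 (14.251.192.0 - 14.251.255.255) -> EDGE2
More-specific entries that do NOT match:
  14.251.242.196/30 (14.251.242.196 - 14.251.242.199) does not contain 14.251.250.197
  14.250.250.192/28 (14.250.250.192 - 14.250.250.207) does not contain 14.251.250.197
  14.251.251.192/28 (14.251.251.192 - 14.251.251.207) does not contain 14.251.250.197
  14.251.250.64/27 (14.251.250.64 - 14.251.250.95) does not contain 14.251.250.197
  14.251.218.0/23 (14.251.218.0 - 14.251.219.255) does not contain 14.251.250.197
  14.251.234.0/23 (14.251.234.0 - 14.251.235.255) does not contain 14.251.250.197
  78.251.248.0/22 (78.251.248.0 - 78.251.251.255) does not contain 14.251.250.197
Longest matching prefix is /18 -> next hop EDGE2.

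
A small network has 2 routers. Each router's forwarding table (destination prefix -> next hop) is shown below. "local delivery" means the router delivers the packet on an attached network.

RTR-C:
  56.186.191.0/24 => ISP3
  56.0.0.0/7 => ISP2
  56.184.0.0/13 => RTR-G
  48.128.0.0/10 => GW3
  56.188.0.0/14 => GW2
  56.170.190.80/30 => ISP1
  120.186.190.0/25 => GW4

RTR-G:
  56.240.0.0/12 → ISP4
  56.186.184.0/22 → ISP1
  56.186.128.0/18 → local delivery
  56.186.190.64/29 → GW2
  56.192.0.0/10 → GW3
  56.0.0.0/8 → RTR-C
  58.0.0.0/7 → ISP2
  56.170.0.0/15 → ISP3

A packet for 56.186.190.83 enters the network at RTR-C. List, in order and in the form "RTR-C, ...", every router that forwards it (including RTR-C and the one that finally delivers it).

At RTR-C: longest match for 56.186.190.83 is 56.184.0.0/13 -> RTR-G
At RTR-G: longest match for 56.186.190.83 is 56.186.128.0/18 -> local delivery

RTR-C, RTR-G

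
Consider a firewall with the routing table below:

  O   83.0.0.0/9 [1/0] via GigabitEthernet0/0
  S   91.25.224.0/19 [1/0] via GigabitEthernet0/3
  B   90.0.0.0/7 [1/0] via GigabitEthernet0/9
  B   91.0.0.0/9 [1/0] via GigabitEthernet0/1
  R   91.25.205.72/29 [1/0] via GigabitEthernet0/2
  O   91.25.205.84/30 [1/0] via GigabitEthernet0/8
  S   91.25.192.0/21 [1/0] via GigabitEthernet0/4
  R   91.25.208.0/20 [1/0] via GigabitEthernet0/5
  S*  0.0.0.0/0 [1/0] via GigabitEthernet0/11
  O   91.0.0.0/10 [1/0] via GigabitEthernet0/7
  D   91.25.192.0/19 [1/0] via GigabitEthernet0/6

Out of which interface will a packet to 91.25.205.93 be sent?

GigabitEthernet0/6

Routes whose prefix contains 91.25.205.93:
  0.0.0.0/0 (default, matches everything) -> GigabitEthernet0/11
  90.0.0.0/7 (90.0.0.0 - 91.255.255.255) -> GigabitEthernet0/9
  91.0.0.0/9 (91.0.0.0 - 91.127.255.255) -> GigabitEthernet0/1
  91.0.0.0/10 (91.0.0.0 - 91.63.255.255) -> GigabitEthernet0/7
  91.25.192.0/19 (91.25.192.0 - 91.25.223.255) -> GigabitEthernet0/6
More-specific entries that do NOT match:
  91.25.205.84/30 (91.25.205.84 - 91.25.205.87) does not contain 91.25.205.93
  91.25.205.72/29 (91.25.205.72 - 91.25.205.79) does not contain 91.25.205.93
  91.25.192.0/21 (91.25.192.0 - 91.25.199.255) does not contain 91.25.205.93
  91.25.208.0/20 (91.25.208.0 - 91.25.223.255) does not contain 91.25.205.93
Longest matching prefix is /19 -> interface GigabitEthernet0/6.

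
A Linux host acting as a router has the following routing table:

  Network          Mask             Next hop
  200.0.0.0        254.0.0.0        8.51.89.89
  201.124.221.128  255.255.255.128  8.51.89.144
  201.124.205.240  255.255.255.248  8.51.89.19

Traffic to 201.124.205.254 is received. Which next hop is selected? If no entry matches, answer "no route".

Routes whose prefix contains 201.124.205.254:
  200.0.0.0/7 (200.0.0.0 - 201.255.255.255) -> 8.51.89.89
More-specific entries that do NOT match:
  201.124.205.240/29 (201.124.205.240 - 201.124.205.247) does not contain 201.124.205.254
  201.124.221.128/25 (201.124.221.128 - 201.124.221.255) does not contain 201.124.205.254
Longest matching prefix is /7 -> next hop 8.51.89.89.

8.51.89.89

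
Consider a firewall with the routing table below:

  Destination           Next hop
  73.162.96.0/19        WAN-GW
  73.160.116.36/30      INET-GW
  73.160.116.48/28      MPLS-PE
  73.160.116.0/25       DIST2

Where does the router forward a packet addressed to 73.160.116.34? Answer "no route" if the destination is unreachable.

DIST2

Routes whose prefix contains 73.160.116.34:
  73.160.116.0/25 (73.160.116.0 - 73.160.116.127) -> DIST2
More-specific entries that do NOT match:
  73.160.116.36/30 (73.160.116.36 - 73.160.116.39) does not contain 73.160.116.34
  73.160.116.48/28 (73.160.116.48 - 73.160.116.63) does not contain 73.160.116.34
Longest matching prefix is /25 -> next hop DIST2.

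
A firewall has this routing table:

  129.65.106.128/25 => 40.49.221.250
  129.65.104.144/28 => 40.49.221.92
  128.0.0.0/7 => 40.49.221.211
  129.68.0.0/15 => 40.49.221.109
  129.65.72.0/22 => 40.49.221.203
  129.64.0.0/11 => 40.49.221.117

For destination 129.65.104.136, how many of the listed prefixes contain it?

2

Prefixes containing 129.65.104.136:
  128.0.0.0/7 (128.0.0.0 - 129.255.255.255)
  129.64.0.0/11 (129.64.0.0 - 129.95.255.255)
Total matching entries: 2.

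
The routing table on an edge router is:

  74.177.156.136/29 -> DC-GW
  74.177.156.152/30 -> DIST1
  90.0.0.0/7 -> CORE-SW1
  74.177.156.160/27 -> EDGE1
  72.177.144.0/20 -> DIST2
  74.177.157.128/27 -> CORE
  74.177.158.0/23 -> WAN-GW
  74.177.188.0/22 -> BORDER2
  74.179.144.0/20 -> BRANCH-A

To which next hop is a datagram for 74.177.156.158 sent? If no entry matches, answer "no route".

no route

No entry's prefix contains 74.177.156.158; there is no default route.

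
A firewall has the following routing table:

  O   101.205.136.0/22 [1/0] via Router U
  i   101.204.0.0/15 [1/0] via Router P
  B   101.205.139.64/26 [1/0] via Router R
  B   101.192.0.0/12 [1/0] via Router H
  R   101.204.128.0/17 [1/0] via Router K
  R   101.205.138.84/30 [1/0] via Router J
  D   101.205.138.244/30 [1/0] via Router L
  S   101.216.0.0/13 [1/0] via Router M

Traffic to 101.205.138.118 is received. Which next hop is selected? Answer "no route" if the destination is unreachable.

Routes whose prefix contains 101.205.138.118:
  101.192.0.0/12 (101.192.0.0 - 101.207.255.255) -> Router H
  101.204.0.0/15 (101.204.0.0 - 101.205.255.255) -> Router P
  101.205.136.0/22 (101.205.136.0 - 101.205.139.255) -> Router U
More-specific entries that do NOT match:
  101.205.138.84/30 (101.205.138.84 - 101.205.138.87) does not contain 101.205.138.118
  101.205.138.244/30 (101.205.138.244 - 101.205.138.247) does not contain 101.205.138.118
  101.205.139.64/26 (101.205.139.64 - 101.205.139.127) does not contain 101.205.138.118
Longest matching prefix is /22 -> next hop Router U.

Router U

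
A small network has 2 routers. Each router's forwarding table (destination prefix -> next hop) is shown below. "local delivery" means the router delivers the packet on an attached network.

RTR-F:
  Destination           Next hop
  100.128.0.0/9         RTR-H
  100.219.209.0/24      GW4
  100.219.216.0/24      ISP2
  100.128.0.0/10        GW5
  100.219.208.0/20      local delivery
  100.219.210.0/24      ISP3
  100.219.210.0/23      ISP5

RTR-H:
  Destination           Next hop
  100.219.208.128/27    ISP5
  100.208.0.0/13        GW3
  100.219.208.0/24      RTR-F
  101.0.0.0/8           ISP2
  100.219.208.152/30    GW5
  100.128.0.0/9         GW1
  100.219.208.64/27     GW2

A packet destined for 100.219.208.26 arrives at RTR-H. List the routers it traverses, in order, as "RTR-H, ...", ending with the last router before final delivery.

At RTR-H: longest match for 100.219.208.26 is 100.219.208.0/24 -> RTR-F
At RTR-F: longest match for 100.219.208.26 is 100.219.208.0/20 -> local delivery

RTR-H, RTR-F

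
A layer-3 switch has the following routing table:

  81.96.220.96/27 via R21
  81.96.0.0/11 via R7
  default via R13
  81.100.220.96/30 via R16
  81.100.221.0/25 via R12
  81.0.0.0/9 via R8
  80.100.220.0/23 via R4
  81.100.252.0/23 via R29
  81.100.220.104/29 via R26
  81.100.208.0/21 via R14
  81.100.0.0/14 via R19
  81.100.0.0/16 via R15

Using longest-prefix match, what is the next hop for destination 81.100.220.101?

Routes whose prefix contains 81.100.220.101:
  0.0.0.0/0 (default, matches everything) -> R13
  81.0.0.0/9 (81.0.0.0 - 81.127.255.255) -> R8
  81.96.0.0/11 (81.96.0.0 - 81.127.255.255) -> R7
  81.100.0.0/14 (81.100.0.0 - 81.103.255.255) -> R19
  81.100.0.0/16 (81.100.0.0 - 81.100.255.255) -> R15
More-specific entries that do NOT match:
  81.100.220.96/30 (81.100.220.96 - 81.100.220.99) does not contain 81.100.220.101
  81.100.220.104/29 (81.100.220.104 - 81.100.220.111) does not contain 81.100.220.101
  81.96.220.96/27 (81.96.220.96 - 81.96.220.127) does not contain 81.100.220.101
  81.100.221.0/25 (81.100.221.0 - 81.100.221.127) does not contain 81.100.220.101
  80.100.220.0/23 (80.100.220.0 - 80.100.221.255) does not contain 81.100.220.101
  81.100.252.0/23 (81.100.252.0 - 81.100.253.255) does not contain 81.100.220.101
  81.100.208.0/21 (81.100.208.0 - 81.100.215.255) does not contain 81.100.220.101
Longest matching prefix is /16 -> next hop R15.

R15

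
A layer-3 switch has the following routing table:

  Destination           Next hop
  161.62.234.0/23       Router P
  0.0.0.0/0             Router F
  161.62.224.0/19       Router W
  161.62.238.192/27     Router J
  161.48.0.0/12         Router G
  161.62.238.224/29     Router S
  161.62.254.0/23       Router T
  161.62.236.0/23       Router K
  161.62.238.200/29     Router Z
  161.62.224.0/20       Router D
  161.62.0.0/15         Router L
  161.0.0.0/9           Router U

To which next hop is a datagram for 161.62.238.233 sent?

Router D

Routes whose prefix contains 161.62.238.233:
  0.0.0.0/0 (default, matches everything) -> Router F
  161.0.0.0/9 (161.0.0.0 - 161.127.255.255) -> Router U
  161.48.0.0/12 (161.48.0.0 - 161.63.255.255) -> Router G
  161.62.0.0/15 (161.62.0.0 - 161.63.255.255) -> Router L
  161.62.224.0/19 (161.62.224.0 - 161.62.255.255) -> Router W
  161.62.224.0/20 (161.62.224.0 - 161.62.239.255) -> Router D
More-specific entries that do NOT match:
  161.62.238.224/29 (161.62.238.224 - 161.62.238.231) does not contain 161.62.238.233
  161.62.238.200/29 (161.62.238.200 - 161.62.238.207) does not contain 161.62.238.233
  161.62.238.192/27 (161.62.238.192 - 161.62.238.223) does not contain 161.62.238.233
  161.62.234.0/23 (161.62.234.0 - 161.62.235.255) does not contain 161.62.238.233
  161.62.254.0/23 (161.62.254.0 - 161.62.255.255) does not contain 161.62.238.233
  161.62.236.0/23 (161.62.236.0 - 161.62.237.255) does not contain 161.62.238.233
Longest matching prefix is /20 -> next hop Router D.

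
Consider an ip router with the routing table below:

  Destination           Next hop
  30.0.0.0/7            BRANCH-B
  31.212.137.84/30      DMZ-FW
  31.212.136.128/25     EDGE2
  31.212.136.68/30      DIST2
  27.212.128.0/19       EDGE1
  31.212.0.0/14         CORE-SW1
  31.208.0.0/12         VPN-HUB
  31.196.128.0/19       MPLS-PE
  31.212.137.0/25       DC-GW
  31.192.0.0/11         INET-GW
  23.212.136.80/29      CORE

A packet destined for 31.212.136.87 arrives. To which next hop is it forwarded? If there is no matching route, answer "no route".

Routes whose prefix contains 31.212.136.87:
  30.0.0.0/7 (30.0.0.0 - 31.255.255.255) -> BRANCH-B
  31.192.0.0/11 (31.192.0.0 - 31.223.255.255) -> INET-GW
  31.208.0.0/12 (31.208.0.0 - 31.223.255.255) -> VPN-HUB
  31.212.0.0/14 (31.212.0.0 - 31.215.255.255) -> CORE-SW1
More-specific entries that do NOT match:
  31.212.137.84/30 (31.212.137.84 - 31.212.137.87) does not contain 31.212.136.87
  31.212.136.68/30 (31.212.136.68 - 31.212.136.71) does not contain 31.212.136.87
  23.212.136.80/29 (23.212.136.80 - 23.212.136.87) does not contain 31.212.136.87
  31.212.136.128/25 (31.212.136.128 - 31.212.136.255) does not contain 31.212.136.87
  31.212.137.0/25 (31.212.137.0 - 31.212.137.127) does not contain 31.212.136.87
  27.212.128.0/19 (27.212.128.0 - 27.212.159.255) does not contain 31.212.136.87
  31.196.128.0/19 (31.196.128.0 - 31.196.159.255) does not contain 31.212.136.87
Longest matching prefix is /14 -> next hop CORE-SW1.

CORE-SW1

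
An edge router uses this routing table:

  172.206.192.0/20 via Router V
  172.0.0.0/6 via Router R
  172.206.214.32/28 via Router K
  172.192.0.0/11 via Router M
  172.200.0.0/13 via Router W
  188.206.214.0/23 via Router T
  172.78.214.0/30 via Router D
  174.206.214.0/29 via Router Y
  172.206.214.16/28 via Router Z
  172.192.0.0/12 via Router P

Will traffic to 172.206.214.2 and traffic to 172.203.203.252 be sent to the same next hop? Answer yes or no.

yes

172.206.214.2: longest match 172.200.0.0/13 -> Router W
172.203.203.252: longest match 172.200.0.0/13 -> Router W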